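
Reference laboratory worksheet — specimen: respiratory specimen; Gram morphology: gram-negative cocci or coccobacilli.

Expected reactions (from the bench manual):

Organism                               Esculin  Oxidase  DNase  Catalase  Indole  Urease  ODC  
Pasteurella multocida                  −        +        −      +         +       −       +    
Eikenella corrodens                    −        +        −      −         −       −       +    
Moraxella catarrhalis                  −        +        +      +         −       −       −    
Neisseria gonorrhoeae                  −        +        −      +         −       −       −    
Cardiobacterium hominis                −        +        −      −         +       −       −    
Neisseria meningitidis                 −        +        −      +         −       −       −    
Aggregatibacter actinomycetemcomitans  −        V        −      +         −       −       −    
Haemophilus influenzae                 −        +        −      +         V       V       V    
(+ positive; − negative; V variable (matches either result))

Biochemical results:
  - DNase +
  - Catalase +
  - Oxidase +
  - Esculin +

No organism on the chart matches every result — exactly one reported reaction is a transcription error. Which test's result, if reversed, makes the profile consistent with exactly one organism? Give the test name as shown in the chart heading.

Esculin

As reported, no row in the chart matches all 4 reactions.
Reversing DNase → still no organism matches.
Reversing Oxidase → still no organism matches.
Reversing Catalase → still no organism matches.
Reversing Esculin (to −) → unique match: Moraxella catarrhalis.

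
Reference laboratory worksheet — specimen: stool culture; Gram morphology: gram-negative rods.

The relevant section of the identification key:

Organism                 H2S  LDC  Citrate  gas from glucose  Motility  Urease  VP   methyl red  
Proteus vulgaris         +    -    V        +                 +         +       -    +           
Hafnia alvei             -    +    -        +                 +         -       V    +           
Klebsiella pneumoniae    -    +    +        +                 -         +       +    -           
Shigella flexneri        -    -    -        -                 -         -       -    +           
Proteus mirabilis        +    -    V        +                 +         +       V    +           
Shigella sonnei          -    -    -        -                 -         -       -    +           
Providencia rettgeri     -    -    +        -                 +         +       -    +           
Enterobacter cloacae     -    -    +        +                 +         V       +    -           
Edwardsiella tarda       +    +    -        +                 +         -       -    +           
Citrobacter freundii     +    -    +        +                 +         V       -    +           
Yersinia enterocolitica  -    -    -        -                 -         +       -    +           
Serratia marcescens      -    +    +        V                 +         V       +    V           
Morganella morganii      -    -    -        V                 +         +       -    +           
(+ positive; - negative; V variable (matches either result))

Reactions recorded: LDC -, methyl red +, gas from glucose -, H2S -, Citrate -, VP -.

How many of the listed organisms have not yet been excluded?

4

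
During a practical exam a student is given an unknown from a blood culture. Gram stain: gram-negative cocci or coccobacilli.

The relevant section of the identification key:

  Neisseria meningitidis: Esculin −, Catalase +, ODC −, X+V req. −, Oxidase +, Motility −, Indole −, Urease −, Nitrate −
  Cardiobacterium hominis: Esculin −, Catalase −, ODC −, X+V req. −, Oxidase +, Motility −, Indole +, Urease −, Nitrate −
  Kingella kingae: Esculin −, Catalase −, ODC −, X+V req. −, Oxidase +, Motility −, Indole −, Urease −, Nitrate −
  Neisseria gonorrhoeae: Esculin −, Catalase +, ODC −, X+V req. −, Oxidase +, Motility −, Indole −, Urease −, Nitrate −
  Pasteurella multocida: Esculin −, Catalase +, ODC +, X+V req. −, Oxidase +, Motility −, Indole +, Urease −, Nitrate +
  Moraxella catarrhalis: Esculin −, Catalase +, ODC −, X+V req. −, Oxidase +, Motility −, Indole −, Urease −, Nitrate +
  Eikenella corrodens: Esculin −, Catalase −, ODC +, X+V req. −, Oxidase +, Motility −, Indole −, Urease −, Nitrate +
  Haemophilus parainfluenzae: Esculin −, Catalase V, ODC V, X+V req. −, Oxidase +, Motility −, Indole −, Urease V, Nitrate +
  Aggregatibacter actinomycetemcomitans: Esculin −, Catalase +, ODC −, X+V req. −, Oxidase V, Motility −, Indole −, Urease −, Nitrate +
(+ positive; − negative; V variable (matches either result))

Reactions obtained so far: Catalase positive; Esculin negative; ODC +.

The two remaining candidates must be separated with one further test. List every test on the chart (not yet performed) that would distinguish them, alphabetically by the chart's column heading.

Catalase +: excludes Cardiobacterium hominis, Kingella kingae, Eikenella corrodens — 6 left.
ODC +: excludes Neisseria meningitidis, Neisseria gonorrhoeae, Moraxella catarrhalis, Aggregatibacter actinomycetemcomitans — 2 left.
Esculin −: all 2 remaining candidates are consistent.
Two candidates remain: Haemophilus parainfluenzae and Pasteurella multocida.
  X+V req.: − vs − — same for both, does not separate.
  Oxidase: + vs + — same for both, does not separate.
  Motility: − vs − — same for both, does not separate.
  Indole: Haemophilus parainfluenzae −, Pasteurella multocida + — discriminates.
  Urease: V vs − — variable for at least one, does not separate.
  Nitrate: + vs + — same for both, does not separate.

Indole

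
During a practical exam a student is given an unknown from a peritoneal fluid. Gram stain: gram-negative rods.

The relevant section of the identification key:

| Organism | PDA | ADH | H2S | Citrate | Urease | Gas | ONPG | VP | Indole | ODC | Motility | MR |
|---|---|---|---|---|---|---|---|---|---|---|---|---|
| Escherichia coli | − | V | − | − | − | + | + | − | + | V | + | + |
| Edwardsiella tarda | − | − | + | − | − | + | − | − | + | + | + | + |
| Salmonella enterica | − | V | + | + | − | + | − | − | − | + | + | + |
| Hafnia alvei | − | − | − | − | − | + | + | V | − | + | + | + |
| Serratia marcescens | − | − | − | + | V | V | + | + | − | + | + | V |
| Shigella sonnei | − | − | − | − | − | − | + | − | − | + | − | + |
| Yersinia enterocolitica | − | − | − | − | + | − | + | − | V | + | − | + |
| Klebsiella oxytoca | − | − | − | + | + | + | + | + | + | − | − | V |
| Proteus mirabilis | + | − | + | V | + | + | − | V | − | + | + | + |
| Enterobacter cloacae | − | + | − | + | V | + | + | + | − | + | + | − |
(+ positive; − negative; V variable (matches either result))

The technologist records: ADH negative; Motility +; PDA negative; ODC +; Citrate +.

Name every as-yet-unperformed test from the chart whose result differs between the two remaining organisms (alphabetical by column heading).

Citrate +: excludes 5 organisms — 5 left.
ADH −: excludes Enterobacter cloacae — 4 left.
ODC +: excludes Klebsiella oxytoca — 3 left.
Motility +: all 3 remaining candidates are consistent.
PDA −: excludes Proteus mirabilis — 2 left.
Two candidates remain: Salmonella enterica and Serratia marcescens.
  H2S: Salmonella enterica +, Serratia marcescens − — discriminates.
  Urease: − vs V — variable for at least one, does not separate.
  Gas: + vs V — variable for at least one, does not separate.
  ONPG: Salmonella enterica −, Serratia marcescens + — discriminates.
  VP: Salmonella enterica −, Serratia marcescens + — discriminates.
  Indole: − vs − — same for both, does not separate.
  MR: + vs V — variable for at least one, does not separate.

H2S, ONPG, VP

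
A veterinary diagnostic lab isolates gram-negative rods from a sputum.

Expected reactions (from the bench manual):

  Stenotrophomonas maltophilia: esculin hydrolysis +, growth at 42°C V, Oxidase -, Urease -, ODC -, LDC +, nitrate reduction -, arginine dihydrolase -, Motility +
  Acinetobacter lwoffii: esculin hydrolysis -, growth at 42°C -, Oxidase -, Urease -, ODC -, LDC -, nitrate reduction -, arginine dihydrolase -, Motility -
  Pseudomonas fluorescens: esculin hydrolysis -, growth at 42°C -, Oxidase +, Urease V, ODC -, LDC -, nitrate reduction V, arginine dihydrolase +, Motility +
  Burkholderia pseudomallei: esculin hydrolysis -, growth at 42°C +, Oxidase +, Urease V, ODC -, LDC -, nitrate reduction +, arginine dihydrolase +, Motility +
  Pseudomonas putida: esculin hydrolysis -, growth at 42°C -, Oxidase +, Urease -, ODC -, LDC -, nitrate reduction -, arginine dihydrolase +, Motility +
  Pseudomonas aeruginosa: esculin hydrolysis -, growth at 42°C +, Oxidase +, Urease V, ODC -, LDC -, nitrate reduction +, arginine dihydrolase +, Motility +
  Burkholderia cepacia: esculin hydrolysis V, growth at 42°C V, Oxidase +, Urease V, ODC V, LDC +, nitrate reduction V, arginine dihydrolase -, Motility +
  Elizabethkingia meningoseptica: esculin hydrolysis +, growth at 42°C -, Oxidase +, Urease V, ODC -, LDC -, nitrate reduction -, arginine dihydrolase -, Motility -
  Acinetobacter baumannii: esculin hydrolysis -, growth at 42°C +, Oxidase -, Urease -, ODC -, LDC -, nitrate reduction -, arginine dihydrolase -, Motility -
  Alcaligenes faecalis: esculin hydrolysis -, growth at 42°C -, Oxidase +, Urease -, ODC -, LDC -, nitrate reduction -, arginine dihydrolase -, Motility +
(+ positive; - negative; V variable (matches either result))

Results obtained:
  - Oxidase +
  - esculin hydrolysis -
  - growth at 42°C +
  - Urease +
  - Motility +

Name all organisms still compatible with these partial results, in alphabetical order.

Burkholderia cepacia, Burkholderia pseudomallei, Pseudomonas aeruginosa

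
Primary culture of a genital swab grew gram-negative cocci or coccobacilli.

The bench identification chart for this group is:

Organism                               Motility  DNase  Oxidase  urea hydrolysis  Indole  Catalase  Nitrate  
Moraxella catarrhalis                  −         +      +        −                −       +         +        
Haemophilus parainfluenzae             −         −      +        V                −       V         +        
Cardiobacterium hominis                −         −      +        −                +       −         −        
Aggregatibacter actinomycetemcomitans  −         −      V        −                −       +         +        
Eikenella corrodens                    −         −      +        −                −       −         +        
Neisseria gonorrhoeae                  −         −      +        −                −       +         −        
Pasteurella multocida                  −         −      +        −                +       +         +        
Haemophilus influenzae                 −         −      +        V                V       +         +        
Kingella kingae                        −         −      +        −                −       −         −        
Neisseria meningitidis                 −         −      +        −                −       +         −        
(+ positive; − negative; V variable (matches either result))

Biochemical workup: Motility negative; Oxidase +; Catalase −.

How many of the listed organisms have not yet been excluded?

Oxidase +: all 10 remaining candidates are consistent.
Motility −: all 10 remaining candidates are consistent.
Catalase −: excludes 6 organisms — 4 left.
Still consistent: Cardiobacterium hominis, Eikenella corrodens, Haemophilus parainfluenzae, Kingella kingae.

4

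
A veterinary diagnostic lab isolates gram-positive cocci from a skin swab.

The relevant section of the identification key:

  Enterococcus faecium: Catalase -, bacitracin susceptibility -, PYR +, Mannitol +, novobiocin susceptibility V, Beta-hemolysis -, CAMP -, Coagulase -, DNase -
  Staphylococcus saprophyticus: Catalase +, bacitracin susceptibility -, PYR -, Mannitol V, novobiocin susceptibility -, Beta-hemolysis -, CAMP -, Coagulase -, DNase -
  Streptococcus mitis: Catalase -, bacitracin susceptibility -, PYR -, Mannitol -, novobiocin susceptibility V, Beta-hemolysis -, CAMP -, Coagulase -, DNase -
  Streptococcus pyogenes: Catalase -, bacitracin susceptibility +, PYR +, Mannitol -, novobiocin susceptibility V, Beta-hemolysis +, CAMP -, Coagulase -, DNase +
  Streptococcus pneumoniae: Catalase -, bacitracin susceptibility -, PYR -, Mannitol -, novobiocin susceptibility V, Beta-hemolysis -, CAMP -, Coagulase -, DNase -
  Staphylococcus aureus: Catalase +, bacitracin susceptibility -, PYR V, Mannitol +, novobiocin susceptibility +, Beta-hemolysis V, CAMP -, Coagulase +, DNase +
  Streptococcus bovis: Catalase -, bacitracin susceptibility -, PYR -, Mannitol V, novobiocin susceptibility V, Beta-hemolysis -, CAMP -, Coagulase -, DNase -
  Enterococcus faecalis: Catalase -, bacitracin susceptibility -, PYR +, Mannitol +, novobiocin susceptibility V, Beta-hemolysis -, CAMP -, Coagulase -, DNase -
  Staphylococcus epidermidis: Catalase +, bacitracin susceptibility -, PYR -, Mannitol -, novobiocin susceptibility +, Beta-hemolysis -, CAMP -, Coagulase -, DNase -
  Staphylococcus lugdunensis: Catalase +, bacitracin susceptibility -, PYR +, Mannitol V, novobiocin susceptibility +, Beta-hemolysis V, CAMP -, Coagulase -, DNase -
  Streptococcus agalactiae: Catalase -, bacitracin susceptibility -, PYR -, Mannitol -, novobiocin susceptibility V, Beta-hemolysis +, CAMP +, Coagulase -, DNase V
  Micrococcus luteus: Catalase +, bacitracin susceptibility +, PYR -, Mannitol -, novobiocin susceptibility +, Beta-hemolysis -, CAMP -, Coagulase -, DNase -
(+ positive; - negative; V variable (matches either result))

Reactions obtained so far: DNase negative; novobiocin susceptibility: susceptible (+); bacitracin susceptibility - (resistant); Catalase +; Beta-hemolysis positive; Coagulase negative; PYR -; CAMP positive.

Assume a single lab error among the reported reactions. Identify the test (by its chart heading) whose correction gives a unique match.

Catalase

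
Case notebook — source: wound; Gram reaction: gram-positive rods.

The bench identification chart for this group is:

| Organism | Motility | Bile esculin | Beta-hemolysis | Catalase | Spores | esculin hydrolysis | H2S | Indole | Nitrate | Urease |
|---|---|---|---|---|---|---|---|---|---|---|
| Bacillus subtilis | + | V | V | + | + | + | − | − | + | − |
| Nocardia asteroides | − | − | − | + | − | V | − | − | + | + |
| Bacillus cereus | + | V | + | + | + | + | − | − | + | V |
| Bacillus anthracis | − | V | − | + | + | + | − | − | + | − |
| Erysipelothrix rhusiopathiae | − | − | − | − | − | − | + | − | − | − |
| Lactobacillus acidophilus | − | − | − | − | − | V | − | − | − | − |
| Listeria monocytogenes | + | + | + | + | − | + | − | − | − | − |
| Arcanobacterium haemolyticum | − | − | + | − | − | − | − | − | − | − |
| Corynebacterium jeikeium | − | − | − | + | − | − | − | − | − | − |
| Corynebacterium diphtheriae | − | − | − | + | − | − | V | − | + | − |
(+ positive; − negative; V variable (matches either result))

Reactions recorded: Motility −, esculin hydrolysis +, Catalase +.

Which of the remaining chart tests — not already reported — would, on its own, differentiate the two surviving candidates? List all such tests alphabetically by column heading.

Spores, Urease

Motility −: excludes Bacillus subtilis, Bacillus cereus, Listeria monocytogenes — 7 left.
Catalase +: excludes Erysipelothrix rhusiopathiae, Lactobacillus acidophilus, Arcanobacterium haemolyticum — 4 left.
esculin hydrolysis +: excludes Corynebacterium jeikeium, Corynebacterium diphtheriae — 2 left.
Two candidates remain: Bacillus anthracis and Nocardia asteroides.
  Bile esculin: V vs − — variable for at least one, does not separate.
  Beta-hemolysis: − vs − — same for both, does not separate.
  Spores: Bacillus anthracis +, Nocardia asteroides − — discriminates.
  H2S: − vs − — same for both, does not separate.
  Indole: − vs − — same for both, does not separate.
  Nitrate: + vs + — same for both, does not separate.
  Urease: Bacillus anthracis −, Nocardia asteroides + — discriminates.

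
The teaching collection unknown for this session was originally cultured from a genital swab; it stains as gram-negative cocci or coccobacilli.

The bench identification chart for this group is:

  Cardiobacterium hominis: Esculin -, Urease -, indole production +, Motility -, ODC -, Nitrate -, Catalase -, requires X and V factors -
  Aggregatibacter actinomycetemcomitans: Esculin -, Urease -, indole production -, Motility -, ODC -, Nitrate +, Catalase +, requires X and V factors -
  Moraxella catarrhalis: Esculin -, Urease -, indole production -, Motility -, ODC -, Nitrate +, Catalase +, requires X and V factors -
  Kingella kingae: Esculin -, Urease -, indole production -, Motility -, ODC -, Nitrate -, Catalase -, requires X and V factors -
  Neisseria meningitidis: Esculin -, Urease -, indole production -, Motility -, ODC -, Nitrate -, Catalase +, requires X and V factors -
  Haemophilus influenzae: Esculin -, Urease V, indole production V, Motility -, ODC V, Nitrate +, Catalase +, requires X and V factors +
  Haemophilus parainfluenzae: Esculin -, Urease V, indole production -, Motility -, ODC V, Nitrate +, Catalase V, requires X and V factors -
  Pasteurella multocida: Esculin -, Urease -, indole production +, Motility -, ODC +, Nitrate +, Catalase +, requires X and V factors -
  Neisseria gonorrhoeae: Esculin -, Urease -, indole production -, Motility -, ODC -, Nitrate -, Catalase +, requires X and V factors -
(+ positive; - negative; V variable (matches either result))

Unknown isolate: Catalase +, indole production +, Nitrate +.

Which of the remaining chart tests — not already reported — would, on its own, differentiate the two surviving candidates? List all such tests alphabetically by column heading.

Catalase +: excludes Cardiobacterium hominis, Kingella kingae — 7 left.
indole production +: excludes 5 organisms — 2 left.
Nitrate +: all 2 remaining candidates are consistent.
Two candidates remain: Haemophilus influenzae and Pasteurella multocida.
  Esculin: - vs - — same for both, does not separate.
  Urease: V vs - — variable for at least one, does not separate.
  Motility: - vs - — same for both, does not separate.
  ODC: V vs + — variable for at least one, does not separate.
  requires X and V factors: Haemophilus influenzae +, Pasteurella multocida - — discriminates.

requires X and V factors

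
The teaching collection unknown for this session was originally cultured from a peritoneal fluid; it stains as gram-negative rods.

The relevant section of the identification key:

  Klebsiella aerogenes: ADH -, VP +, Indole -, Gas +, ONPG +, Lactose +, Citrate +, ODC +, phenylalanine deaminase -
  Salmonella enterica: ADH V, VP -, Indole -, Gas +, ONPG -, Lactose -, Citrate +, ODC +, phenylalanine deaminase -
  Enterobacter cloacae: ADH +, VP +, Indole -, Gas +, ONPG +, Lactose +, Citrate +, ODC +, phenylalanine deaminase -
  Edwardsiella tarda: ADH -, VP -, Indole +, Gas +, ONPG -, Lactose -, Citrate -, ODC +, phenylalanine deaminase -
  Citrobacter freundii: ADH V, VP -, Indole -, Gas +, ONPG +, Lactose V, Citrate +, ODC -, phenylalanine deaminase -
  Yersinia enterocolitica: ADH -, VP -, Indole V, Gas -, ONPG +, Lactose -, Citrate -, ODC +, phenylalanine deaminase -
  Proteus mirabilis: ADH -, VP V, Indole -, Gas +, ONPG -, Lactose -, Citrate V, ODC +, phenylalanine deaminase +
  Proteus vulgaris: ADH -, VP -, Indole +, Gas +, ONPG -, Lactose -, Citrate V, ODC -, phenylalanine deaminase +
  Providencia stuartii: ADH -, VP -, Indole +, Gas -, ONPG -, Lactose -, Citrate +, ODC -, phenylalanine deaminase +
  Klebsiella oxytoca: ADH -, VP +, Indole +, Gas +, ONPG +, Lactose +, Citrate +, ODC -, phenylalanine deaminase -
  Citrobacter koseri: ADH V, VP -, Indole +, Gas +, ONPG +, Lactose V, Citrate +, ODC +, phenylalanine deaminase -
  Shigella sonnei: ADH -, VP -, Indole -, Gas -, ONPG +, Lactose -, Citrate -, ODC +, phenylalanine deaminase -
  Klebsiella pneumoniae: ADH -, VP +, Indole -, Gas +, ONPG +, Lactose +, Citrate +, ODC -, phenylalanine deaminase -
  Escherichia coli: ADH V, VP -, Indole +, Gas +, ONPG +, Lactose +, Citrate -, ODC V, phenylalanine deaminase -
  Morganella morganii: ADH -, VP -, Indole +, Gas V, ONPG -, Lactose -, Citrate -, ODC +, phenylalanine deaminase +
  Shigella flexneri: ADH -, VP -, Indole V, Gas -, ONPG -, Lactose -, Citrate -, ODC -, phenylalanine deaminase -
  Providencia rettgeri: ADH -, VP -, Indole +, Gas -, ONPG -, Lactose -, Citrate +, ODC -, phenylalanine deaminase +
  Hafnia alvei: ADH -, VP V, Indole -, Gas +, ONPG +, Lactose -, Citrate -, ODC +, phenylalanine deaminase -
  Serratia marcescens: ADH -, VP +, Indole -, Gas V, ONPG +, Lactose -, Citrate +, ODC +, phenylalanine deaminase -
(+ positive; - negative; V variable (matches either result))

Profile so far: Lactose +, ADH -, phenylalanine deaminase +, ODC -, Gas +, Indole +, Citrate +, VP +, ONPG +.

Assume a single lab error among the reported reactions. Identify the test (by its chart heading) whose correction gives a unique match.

phenylalanine deaminase

As reported, no row in the chart matches all 9 reactions.
Reversing Indole → still no organism matches.
Reversing VP → still no organism matches.
Reversing ONPG → still no organism matches.
Reversing Lactose → still no organism matches.
Reversing ADH → still no organism matches.
Reversing phenylalanine deaminase (to -) → unique match: Klebsiella oxytoca.
Reversing Gas → still no organism matches.
Reversing Citrate → still no organism matches.
Reversing ODC → still no organism matches.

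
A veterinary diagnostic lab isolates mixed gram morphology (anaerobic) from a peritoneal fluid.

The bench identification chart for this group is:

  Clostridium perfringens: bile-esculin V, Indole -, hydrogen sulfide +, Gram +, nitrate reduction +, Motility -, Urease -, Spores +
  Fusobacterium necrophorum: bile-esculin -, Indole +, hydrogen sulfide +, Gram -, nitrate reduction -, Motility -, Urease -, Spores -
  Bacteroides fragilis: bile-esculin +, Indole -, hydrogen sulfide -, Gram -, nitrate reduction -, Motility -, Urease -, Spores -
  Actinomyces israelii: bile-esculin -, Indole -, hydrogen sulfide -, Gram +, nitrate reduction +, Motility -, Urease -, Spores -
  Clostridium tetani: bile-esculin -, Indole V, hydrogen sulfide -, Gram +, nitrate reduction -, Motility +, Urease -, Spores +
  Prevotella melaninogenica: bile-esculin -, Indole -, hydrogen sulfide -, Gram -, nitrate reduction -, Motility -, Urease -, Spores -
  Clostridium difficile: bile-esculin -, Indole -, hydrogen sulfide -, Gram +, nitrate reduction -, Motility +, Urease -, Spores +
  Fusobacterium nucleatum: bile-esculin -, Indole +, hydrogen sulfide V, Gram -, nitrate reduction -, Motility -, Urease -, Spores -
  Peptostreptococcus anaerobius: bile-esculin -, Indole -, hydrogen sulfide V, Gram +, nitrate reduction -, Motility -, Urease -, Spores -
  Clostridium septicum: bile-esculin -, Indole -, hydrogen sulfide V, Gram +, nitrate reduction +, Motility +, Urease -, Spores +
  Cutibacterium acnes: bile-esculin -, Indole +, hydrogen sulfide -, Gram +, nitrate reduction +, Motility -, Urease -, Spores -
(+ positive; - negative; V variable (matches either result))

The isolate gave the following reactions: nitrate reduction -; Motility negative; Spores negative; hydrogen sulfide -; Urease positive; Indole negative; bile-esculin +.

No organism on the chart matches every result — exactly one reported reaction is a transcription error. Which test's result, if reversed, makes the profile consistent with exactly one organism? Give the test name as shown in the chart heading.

As reported, no row in the chart matches all 7 reactions.
Reversing nitrate reduction → still no organism matches.
Reversing Spores → still no organism matches.
Reversing bile-esculin → still no organism matches.
Reversing Indole → still no organism matches.
Reversing Urease (to -) → unique match: Bacteroides fragilis.
Reversing Motility → still no organism matches.
Reversing hydrogen sulfide → still no organism matches.

Urease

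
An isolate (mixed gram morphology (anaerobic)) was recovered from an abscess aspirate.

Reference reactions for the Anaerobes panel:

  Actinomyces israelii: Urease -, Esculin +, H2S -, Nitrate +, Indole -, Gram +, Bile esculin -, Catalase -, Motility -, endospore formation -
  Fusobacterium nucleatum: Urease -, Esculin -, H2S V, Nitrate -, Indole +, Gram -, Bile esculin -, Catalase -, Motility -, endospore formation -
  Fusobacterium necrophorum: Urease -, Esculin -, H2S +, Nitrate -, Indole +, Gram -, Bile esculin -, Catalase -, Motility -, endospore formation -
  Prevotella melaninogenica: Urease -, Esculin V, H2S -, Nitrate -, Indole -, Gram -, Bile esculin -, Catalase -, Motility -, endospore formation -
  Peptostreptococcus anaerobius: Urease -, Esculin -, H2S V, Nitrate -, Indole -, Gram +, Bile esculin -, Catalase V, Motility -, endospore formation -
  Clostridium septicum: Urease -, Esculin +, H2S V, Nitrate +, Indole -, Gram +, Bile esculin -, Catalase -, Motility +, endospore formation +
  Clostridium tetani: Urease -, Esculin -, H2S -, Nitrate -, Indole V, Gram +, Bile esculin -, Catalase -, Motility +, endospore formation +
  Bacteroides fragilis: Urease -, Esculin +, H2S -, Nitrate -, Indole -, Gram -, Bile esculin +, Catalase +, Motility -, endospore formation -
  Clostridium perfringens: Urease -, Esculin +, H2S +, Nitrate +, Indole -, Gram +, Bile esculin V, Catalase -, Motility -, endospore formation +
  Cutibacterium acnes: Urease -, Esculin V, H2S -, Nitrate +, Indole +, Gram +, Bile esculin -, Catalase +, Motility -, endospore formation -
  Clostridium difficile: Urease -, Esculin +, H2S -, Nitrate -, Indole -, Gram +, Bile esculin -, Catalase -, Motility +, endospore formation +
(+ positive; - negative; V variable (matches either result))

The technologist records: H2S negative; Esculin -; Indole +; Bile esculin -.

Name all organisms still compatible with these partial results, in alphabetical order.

Clostridium tetani, Cutibacterium acnes, Fusobacterium nucleatum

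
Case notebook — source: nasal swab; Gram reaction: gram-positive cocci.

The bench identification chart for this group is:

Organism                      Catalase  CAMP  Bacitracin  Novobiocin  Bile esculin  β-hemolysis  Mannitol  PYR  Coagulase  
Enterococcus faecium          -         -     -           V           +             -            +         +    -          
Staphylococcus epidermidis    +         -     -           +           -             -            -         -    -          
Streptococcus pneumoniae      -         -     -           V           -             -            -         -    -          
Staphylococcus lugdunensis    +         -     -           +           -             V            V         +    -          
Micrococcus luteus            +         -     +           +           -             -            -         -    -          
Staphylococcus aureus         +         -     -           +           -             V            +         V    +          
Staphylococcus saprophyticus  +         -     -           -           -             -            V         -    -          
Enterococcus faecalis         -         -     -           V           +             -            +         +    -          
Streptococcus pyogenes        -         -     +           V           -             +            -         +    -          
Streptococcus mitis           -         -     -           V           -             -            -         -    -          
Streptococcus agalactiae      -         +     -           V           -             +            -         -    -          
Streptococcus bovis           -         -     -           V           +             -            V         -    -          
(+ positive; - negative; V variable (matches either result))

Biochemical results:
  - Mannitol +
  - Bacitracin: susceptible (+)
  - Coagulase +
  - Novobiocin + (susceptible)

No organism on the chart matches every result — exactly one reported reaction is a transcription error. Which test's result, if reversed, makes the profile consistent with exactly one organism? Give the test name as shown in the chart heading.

As reported, no row in the chart matches all 4 reactions.
Reversing Coagulase → still no organism matches.
Reversing Mannitol → still no organism matches.
Reversing Bacitracin (to -) → unique match: Staphylococcus aureus.
Reversing Novobiocin → still no organism matches.

Bacitracin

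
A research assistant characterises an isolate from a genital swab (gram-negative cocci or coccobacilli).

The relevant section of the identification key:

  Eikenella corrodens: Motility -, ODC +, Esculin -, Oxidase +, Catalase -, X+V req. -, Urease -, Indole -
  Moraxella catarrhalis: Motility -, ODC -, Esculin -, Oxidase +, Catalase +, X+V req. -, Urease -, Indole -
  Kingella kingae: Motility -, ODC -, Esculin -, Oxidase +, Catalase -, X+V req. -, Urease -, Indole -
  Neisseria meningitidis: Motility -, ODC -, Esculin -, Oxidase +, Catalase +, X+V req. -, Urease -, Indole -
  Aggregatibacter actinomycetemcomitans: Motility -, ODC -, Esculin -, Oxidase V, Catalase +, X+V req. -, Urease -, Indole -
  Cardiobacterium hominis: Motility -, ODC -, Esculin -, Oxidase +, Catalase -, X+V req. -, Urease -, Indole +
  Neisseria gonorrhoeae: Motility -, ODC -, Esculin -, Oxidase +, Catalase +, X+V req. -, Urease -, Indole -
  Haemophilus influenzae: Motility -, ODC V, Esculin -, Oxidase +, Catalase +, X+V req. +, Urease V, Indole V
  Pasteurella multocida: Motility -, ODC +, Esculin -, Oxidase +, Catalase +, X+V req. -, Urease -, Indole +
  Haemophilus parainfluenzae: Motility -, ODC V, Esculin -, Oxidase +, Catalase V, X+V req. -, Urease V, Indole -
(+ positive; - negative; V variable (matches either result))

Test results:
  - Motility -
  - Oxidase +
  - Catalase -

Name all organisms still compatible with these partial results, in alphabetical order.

Cardiobacterium hominis, Eikenella corrodens, Haemophilus parainfluenzae, Kingella kingae

Motility -: all 10 remaining candidates are consistent.
Catalase -: excludes 6 organisms — 4 left.
Oxidase +: all 4 remaining candidates are consistent.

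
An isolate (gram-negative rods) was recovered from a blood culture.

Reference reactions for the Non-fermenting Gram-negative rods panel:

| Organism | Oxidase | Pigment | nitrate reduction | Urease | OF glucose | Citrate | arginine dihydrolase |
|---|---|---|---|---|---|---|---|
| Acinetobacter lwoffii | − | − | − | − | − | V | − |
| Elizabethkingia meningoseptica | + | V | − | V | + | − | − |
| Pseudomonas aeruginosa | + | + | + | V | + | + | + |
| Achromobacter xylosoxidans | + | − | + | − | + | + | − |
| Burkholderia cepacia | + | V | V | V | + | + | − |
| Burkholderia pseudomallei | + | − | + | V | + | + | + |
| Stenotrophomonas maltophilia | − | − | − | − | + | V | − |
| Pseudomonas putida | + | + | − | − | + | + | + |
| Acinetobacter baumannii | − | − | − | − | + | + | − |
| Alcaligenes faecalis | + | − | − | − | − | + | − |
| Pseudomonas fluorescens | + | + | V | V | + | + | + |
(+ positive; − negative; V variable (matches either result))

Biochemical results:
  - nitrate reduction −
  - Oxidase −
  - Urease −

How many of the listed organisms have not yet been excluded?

3

nitrate reduction −: excludes Pseudomonas aeruginosa, Achromobacter xylosoxidans, Burkholderia pseudomallei — 8 left.
Urease −: all 8 remaining candidates are consistent.
Oxidase −: excludes 5 organisms — 3 left.
Still consistent: Acinetobacter baumannii, Acinetobacter lwoffii, Stenotrophomonas maltophilia.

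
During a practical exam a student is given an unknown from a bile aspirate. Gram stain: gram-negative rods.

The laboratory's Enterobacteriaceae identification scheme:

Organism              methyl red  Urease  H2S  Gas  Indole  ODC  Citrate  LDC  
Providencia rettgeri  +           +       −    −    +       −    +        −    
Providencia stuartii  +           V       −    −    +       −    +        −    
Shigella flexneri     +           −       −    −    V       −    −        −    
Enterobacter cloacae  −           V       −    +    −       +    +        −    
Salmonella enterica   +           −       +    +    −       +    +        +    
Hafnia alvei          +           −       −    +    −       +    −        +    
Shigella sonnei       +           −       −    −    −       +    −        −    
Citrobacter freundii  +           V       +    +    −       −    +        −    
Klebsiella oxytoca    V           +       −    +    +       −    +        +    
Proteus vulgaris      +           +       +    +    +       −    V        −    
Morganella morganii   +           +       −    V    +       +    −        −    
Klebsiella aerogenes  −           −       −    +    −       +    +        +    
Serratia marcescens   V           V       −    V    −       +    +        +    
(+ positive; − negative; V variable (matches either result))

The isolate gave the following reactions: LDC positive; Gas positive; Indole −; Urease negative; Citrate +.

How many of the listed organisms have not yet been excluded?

3

Indole −: excludes 5 organisms — 8 left.
Gas +: excludes Shigella flexneri, Shigella sonnei — 6 left.
Urease −: all 6 remaining candidates are consistent.
Citrate +: excludes Hafnia alvei — 5 left.
LDC +: excludes Enterobacter cloacae, Citrobacter freundii — 3 left.
Still consistent: Klebsiella aerogenes, Salmonella enterica, Serratia marcescens.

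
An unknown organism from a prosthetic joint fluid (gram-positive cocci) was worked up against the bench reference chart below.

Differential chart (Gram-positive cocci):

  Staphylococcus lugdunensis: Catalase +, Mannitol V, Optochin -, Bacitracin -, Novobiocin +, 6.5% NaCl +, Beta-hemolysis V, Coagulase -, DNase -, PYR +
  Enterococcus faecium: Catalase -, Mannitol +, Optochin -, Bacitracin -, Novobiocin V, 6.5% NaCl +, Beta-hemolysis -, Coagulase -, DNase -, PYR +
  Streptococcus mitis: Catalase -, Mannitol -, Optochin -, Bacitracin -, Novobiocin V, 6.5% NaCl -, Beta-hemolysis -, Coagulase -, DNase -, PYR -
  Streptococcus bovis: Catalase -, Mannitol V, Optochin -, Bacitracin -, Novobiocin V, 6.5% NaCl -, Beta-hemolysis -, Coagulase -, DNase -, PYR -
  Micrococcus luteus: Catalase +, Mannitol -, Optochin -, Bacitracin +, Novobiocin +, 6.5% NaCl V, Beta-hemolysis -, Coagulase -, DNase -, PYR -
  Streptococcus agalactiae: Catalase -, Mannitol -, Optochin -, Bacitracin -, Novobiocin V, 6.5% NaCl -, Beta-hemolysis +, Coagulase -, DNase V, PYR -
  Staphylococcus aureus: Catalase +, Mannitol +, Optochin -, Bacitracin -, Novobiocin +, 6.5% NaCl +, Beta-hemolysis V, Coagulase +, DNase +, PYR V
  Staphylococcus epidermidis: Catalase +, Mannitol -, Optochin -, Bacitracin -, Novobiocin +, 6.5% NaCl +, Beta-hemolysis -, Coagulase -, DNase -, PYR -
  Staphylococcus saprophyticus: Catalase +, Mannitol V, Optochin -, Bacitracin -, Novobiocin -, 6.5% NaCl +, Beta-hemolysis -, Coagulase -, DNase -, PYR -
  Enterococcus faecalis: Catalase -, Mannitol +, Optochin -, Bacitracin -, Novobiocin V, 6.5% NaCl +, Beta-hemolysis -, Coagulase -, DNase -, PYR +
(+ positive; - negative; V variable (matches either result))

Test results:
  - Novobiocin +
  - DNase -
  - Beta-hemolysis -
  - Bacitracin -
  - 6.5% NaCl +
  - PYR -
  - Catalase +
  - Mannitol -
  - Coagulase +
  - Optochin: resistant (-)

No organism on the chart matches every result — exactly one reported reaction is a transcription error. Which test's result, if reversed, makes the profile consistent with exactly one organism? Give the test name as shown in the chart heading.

Coagulase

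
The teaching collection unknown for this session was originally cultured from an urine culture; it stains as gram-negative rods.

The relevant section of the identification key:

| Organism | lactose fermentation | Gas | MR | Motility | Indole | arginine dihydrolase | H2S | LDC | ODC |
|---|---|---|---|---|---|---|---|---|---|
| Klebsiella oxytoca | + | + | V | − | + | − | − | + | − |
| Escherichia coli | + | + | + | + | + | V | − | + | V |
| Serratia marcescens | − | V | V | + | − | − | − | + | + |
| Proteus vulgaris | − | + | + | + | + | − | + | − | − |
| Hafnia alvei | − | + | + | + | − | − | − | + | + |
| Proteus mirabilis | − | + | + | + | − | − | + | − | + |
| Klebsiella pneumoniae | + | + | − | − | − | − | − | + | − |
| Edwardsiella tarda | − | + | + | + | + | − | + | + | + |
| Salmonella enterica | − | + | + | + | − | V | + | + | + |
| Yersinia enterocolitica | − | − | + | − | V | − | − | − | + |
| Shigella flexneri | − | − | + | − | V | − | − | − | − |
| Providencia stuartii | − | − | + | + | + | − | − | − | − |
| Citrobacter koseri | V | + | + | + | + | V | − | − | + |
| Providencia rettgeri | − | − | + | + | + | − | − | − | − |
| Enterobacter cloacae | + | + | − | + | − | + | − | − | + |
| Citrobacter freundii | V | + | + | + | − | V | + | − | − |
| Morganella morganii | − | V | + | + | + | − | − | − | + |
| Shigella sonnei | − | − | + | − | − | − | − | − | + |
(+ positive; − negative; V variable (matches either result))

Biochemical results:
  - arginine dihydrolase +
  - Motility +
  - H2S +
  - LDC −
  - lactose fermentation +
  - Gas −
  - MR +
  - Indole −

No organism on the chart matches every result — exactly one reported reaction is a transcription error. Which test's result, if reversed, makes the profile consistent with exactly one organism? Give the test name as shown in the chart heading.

As reported, no row in the chart matches all 8 reactions.
Reversing H2S → still no organism matches.
Reversing MR → still no organism matches.
Reversing Indole → still no organism matches.
Reversing Gas (to +) → unique match: Citrobacter freundii.
Reversing LDC → still no organism matches.
Reversing Motility → still no organism matches.
Reversing arginine dihydrolase → still no organism matches.
Reversing lactose fermentation → still no organism matches.

Gas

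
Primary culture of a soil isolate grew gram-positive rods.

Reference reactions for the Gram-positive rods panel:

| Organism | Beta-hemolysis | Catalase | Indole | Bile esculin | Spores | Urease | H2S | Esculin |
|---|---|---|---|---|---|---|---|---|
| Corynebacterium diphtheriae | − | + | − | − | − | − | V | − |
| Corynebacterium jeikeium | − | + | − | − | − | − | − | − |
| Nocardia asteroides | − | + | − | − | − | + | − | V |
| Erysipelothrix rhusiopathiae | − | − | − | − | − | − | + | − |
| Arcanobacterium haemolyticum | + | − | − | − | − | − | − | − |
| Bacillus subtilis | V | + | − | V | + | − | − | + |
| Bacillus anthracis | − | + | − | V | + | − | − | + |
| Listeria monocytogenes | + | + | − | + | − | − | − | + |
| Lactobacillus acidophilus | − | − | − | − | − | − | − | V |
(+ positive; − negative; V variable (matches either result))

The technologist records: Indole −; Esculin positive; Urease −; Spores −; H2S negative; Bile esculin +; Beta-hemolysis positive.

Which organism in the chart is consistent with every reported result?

Listeria monocytogenes

Beta-hemolysis +: excludes 6 organisms — 3 left.
Indole −: all 3 remaining candidates are consistent.
Bile esculin +: excludes Arcanobacterium haemolyticum — 2 left.
Urease −: all 2 remaining candidates are consistent.
H2S −: all 2 remaining candidates are consistent.
Spores −: excludes Bacillus subtilis — 1 left.
Esculin +: the one remaining candidate is consistent.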